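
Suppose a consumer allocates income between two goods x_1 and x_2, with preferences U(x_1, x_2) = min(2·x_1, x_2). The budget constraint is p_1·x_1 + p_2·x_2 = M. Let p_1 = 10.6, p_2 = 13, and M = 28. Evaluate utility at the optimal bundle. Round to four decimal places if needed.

Leontief preferences: the optimum is at the kink where x_1/1 = x_2/2, i.e. x_2 = 2·x_1.
Budget: p_1·x_1 + p_2·2·x_1 = M, so (p_1 + 2·p_2)·x_1 = M.
Demand: x_1*(p_1,p_2,M) = M/(p_1 + 2·p_2), x_2* = 2·M/(p_1 + 2·p_2).
Here 10.6 + 2·13 = 36.6, giving x_1* = 0.765 and x_2* = 1.5301.
Utility at the optimum: U(0.765, 1.5301) = 1.5301.

V = 1.5301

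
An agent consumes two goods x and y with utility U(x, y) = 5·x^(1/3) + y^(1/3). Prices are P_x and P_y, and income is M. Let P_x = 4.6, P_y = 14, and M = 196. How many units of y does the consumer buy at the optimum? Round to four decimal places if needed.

y* = 0.6828

Substitute y = (y/x)·x into the budget: x* = M/(P_x + P_y·(y/x)).
Numerically y/x = 0.016846, so x* = 196/(4.6 + 14·0.016846) = 40.5307 and y* = 0.016846·40.5307 = 0.6828.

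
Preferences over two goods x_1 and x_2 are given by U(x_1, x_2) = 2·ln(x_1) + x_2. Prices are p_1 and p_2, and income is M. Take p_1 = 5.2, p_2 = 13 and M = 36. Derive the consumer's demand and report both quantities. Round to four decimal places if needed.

MU_x_1 = 2/x_1, MU_x_2 = 1. Tangency: 2/x_1 = p_1/p_2.
So x_1*(p_1,p_2) = 2·p_2/p_1, independent of income; and x_2* = (M − 2·p_2)/p_2.
At the given prices: x_1* = 2·13/5.2 = 5, and x_2* = 0.7692.

x_1* = 5, x_2* = 0.7692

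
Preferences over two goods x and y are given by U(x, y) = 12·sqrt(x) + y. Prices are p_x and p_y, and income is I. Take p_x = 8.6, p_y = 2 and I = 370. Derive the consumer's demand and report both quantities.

Set MRS = p_x/p_y: 6·x^(−1/2) = p_x/p_y.
Thus x* = (6·p_y/p_x)² — independent of I — with the rest of income spent on y.
Plugging in: x* = (6·2/8.6)² = 1.947, y* = 176.6279.

x* = 1.947, y* = 176.6279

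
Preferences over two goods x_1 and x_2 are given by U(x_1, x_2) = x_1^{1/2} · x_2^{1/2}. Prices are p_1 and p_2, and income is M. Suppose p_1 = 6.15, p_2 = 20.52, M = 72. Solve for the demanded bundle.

Demand: x_1*(p_1,p_2,M) = 0.5·M/p_1 and x_2* = 0.5·M/p_2.
At p_1=6.15, p_2=20.52, M=72: x_1* = 0.5·72/6.15 = 5.8537, x_2* = 1.7544.

x_1* = 5.8537, x_2* = 1.7544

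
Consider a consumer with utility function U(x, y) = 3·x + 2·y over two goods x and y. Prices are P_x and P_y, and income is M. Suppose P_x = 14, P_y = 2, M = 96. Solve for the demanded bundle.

Perfect substitutes: compare marginal utility per dollar. 3/P_x vs 2/P_y → 0.2143 vs 1.
y gives more utility per dollar, so spend all income on y: y* = M/P_y, x* = 0.
Numerically: x* = 0, y* = 48.

x* = 0, y* = 48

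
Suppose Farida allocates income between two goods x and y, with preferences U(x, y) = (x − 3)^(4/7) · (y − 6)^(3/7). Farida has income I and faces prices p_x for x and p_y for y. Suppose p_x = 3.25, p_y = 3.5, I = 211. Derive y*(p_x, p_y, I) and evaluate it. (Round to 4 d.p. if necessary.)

y* = 28.0714

MRS = (4/3)·(y−6)/(x−3). Tangency with p_x/p_y gives y−6 = (3/4)·(p_x/p_y)·(x−3).
Substituting into the budget: x* = 3 + 4/7·(I − 3·p_x − 6·p_y)/p_x, and y* = 6 + 3/7·(…)/p_y.
Discretionary income = 211 − 3·3.25 − 6·3.5 = 180.25; y* = 6 + 3/7·180.25/3.5 = 28.0714.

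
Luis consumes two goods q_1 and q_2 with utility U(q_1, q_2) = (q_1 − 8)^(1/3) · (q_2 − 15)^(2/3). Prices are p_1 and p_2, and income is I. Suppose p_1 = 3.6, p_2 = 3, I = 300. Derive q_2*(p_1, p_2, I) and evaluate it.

This is Cobb-Douglas in (q_1−8, q_2−15): tangency gives 1/3·p_2·(q_2−15) = 2/3·p_1·(q_1−8).
Substituting into the budget: q_1* = 8 + 1/3·(I − 8·p_1 − 15·p_2)/p_1, and q_2* = 15 + 2/3·(…)/p_2.
Discretionary income = 300 − 8·3.6 − 15·3 = 226.2; q_2* = 15 + 2/3·226.2/3 = 65.2667.

q_2* = 65.2667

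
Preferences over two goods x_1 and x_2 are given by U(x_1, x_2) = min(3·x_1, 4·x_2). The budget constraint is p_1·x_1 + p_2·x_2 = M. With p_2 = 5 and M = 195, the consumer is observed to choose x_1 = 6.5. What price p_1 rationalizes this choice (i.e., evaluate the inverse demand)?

With perfect complements, no substitution: consume in ratio x_1:x_2 = 4:3.
Budget: p_1·x_1 + p_2·(3/4)·x_1 = M, so (4·p_1 + 3·p_2)·x_1 = 4·M.
Demand: x_1*(p_1,p_2,M) = 4·M/(4·p_1 + 3·p_2), x_2* = 3·M/(4·p_1 + 3·p_2).
Set x_1* = 6.5 in the demand function and solve for p_1: p_1 = 26.25.

p_1 = 26.25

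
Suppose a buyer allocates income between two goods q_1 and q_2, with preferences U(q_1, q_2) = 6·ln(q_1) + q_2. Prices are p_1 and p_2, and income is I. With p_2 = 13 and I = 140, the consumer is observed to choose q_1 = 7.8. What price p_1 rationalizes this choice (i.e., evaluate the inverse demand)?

p_1 = 10

MU_q_1 = 6/q_1, MU_q_2 = 1. Tangency: 6/q_1 = p_1/p_2.
So q_1*(p_1,p_2) = 6·p_2/p_1, independent of income; and q_2* = (I − 6·p_2)/p_2.
Set q_1* = 7.8 in the demand function and solve for p_1: p_1 = 10.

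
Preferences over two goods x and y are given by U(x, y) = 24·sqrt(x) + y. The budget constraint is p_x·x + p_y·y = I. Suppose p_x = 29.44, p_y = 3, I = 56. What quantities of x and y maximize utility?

Solve: √x = 12·p_y/p_x, so x*(p_x,p_y) = (12·p_y/p_x)², and y* = (I − p_x·x*)/p_y.
Plugging in: x* = (12·3/29.44)² = 1.4953, y* = 3.9928.

x* = 1.4953, y* = 3.9928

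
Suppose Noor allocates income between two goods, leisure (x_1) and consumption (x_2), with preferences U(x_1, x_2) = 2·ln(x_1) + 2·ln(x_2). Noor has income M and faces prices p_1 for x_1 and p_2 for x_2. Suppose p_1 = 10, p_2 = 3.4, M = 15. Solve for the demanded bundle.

x_1* = 0.75, x_2* = 2.2059

MU_x_1/MU_x_2 = (2·x_2)/(2·x_1); tangency sets this equal to p_1/p_2.
So 2·p_2·x_2 = 2·p_1·x_1; combined with the budget, a share 0.5 of income goes to x_1.
Demand: x_1*(p_1,p_2,M) = 0.5·M/p_1 and x_2* = 0.5·M/p_2.
At p_1=10, p_2=3.4, M=15: x_1* = 0.5·15/10 = 0.75, x_2* = 2.2059.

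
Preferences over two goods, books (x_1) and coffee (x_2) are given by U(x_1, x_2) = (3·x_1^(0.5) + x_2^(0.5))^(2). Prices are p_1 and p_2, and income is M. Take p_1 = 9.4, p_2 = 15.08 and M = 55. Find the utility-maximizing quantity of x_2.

MU_x_1 ∝ 3·x_1^(-0.5), MU_x_2 ∝ x_2^(-0.5), so MRS = 3·(x_2/x_1)^(0.5) = p_1/p_2.
Solve for the ratio: x_2/x_1 = [(1/3)·p_1/p_2]^(2).
Substitute x_2 = (x_2/x_1)·x_1 into the budget: x_1* = M/(p_1 + p_2·(x_2/x_1)).
Numerically x_2/x_1 = 0.043173, so x_1* = 55/(9.4 + 15.08·0.043173) = 5.4721 and x_2* = 0.043173·5.4721 = 0.2362.

x_2* = 0.2362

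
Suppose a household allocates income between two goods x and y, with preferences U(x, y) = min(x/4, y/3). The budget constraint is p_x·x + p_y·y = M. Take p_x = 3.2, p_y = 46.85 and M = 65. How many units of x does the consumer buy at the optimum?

Here 4·3.2 + 3·46.85 = 153.35, giving x* = 1.6955.

x* = 1.6955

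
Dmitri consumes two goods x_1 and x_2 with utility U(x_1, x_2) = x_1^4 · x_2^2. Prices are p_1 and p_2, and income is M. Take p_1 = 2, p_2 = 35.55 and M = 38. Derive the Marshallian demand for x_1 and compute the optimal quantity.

MU_x_1/MU_x_2 = (4·x_2)/(2·x_1); tangency sets this equal to p_1/p_2.
Rearranging, p_2·x_2 = (1/2)·p_1·x_1. Substituting into the budget gives p_1·x_1·(1 + (1/2)) = M.
Demand: x_1*(p_1,p_2,M) = 2/3·M/p_1 and x_2* = 1/3·M/p_2.
At p_1=2, p_2=35.55, M=38: x_1* = 2/3·38/2 = 12.6667.

x_1* = 12.6667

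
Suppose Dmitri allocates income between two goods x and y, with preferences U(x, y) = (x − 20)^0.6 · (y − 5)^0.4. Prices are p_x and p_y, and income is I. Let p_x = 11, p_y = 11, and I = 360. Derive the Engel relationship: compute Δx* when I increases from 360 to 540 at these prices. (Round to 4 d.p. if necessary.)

Δx* = 9.8182

Let x' = x−20, y' = y−5. MRS = (3/2)·y'/x' = p_x/p_y.
Substituting into the budget: x* = 20 + 0.6·(I − 20·p_x − 5·p_y)/p_x, and y* = 5 + 0.4·(…)/p_y.
Discretionary income = 360 − 20·11 − 5·11 = 85; x* = 20 + 0.6·85/11 = 24.6364.
At I' = 540: x* = 34.4545. Change: 34.4545 − 24.6364 = 9.8182.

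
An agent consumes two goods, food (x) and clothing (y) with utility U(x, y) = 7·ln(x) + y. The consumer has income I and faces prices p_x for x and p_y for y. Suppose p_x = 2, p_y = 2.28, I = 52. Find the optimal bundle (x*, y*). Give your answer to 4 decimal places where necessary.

x* = 7.98, y* = 15.807

MU_x = 7/x, MU_y = 1. Tangency: 7/x = p_x/p_y.
So x*(p_x,p_y) = 7·p_y/p_x, independent of income; and y* = (I − 7·p_y)/p_y.
At the given prices: x* = 7·2.28/2 = 7.98, and y* = 15.807.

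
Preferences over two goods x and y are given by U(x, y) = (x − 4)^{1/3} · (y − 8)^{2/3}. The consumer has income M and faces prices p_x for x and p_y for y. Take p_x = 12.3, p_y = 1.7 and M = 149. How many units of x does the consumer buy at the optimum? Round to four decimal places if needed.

x* = 6.336

Let x' = x−4, y' = y−8. MRS = (1/2)·y'/x' = p_x/p_y.
After buying the subsistence bundle (4, 8), a share 1/3 of the remaining income goes to x: x* = 4 + 1/3·(M − 4p_x − 8p_y)/p_x.
Discretionary income = 149 − 4·12.3 − 8·1.7 = 86.2; x* = 4 + 1/3·86.2/12.3 = 6.336.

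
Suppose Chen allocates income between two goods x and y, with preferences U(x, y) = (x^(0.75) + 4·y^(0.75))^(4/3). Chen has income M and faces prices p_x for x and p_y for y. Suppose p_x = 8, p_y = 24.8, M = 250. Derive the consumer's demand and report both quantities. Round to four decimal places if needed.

MU_x ∝ x^(-0.25), MU_y ∝ 4·y^(-0.25), so MRS = (1/4)·(y/x)^(0.25) = p_x/p_y.
Solve for the ratio: y/x = [4·p_x/p_y]^(4).
With the ratio pinned down, the budget gives x* = M/(p_x + p_y·(y/x)) and y* = (y/x)·x*.
Numerically y/x = 2.772, so x* = 250/(8 + 24.8·2.772) = 3.2575 and y* = 2.772·3.2575 = 9.0298.

x* = 3.2575, y* = 9.0298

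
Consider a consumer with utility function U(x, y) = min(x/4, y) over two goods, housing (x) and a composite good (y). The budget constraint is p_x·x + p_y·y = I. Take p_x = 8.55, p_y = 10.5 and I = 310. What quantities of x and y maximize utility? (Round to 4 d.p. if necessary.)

x* = 27.7405, y* = 6.9351

With perfect complements, no substitution: consume in ratio x:y = 4:1.
Budget: p_x·x + p_y·(1/4)·x = I, so (4·p_x + p_y)·x = 4·I.
Demand: x*(p_x,p_y,I) = 4·I/(4·p_x + p_y), y* = I/(4·p_x + p_y).
Here 4·8.55 + 10.5 = 44.7, giving x* = 27.7405 and y* = 6.9351.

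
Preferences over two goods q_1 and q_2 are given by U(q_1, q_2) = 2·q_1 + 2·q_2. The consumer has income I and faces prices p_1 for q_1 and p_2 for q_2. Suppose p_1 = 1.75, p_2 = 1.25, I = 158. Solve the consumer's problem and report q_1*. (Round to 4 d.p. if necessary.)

Numerically: q_1* = 0, q_2* = 126.4.

q_1* = 0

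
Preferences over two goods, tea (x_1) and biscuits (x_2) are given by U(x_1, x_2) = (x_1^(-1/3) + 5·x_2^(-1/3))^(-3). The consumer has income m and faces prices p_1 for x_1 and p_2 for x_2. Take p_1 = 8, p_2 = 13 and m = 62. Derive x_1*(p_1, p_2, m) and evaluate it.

Numerically x_2/x_1 = 2.323205, so x_1* = 62/(8 + 13·2.323205) = 1.623.

x_1* = 1.623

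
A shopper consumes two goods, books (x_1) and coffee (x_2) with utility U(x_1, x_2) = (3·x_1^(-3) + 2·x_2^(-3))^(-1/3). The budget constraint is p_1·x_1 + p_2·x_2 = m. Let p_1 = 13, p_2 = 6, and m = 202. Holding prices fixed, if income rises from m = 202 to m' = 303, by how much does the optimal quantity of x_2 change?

With the ratio pinned down, the budget gives x_1* = m/(p_1 + p_2·(x_2/x_1)) and x_2* = (x_2/x_1)·x_1*.
Numerically x_2/x_1 = 1.096289, so x_1* = 202/(13 + 6·1.096289) = 10.3178 and x_2* = 1.096289·10.3178 = 11.3113.
At m' = 303: x_2* = 16.967. Change: 16.967 − 11.3113 = 5.6557.

Δx_2* = 5.6557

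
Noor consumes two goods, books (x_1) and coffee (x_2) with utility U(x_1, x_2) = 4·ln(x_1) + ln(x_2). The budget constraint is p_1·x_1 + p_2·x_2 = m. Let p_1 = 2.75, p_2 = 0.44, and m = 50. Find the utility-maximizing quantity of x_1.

Tangency: MRS = 4·x_2/x_1 = p_1/p_2.
So 4·p_2·x_2 = p_1·x_1; combined with the budget, a share 0.8 of income goes to x_1.
Demand: x_1*(p_1,p_2,m) = 0.8·m/p_1 and x_2* = 0.2·m/p_2.
At p_1=2.75, p_2=0.44, m=50: x_1* = 0.8·50/2.75 = 14.5455.

x_1* = 14.5455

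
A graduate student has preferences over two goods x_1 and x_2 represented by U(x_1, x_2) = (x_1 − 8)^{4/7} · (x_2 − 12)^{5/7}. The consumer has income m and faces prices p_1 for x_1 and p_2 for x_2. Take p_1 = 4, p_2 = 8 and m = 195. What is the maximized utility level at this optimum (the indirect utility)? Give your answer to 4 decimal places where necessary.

Let x_1' = x_1−8, x_2' = x_2−12. MRS = (4/5)·x_2'/x_1' = p_1/p_2.
Substituting into the budget: x_1* = 8 + 4/9·(m − 8·p_1 − 12·p_2)/p_1, and x_2* = 12 + 5/9·(…)/p_2.
Discretionary income = 195 − 8·4 − 12·8 = 67; x_1* = 8 + 4/9·67/4 = 15.4444; x_2* = 12 + 5/9·67/8 = 16.6528.
Utility at the optimum: U(15.4444, 16.6528) = 9.4434.

V = 9.4434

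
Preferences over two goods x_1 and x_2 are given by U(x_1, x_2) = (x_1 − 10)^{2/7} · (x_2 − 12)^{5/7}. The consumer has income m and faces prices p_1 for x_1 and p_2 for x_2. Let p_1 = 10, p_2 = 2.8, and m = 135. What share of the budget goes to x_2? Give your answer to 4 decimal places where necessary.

share on x_2 = 0.2563

Let x_1' = x_1−10, x_2' = x_2−12. MRS = (2/5)·x_2'/x_1' = p_1/p_2.
After buying the subsistence bundle (10, 12), a share 2/7 of the remaining income goes to x_1: x_1* = 10 + 2/7·(m − 10p_1 − 12p_2)/p_1.
Discretionary income = 135 − 10·10 − 12·2.8 = 1.4; x_1* = 10 + 2/7·1.4/10 = 10.04; x_2* = 12 + 5/7·1.4/2.8 = 12.3571.
Expenditure on x_2: 2.8·12.3571 = 34.6; share = 0.2563.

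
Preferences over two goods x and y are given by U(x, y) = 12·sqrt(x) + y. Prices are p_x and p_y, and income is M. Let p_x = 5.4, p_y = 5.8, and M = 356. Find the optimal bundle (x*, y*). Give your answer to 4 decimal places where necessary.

x* = 41.5309, y* = 22.7126

MU_x = 6/√x, MU_y = 1. Tangency: 6/√x = p_x/p_y.
Thus x* = (6·p_y/p_x)² — independent of M — with the rest of income spent on y.
Plugging in: x* = (6·5.8/5.4)² = 41.5309, y* = 22.7126.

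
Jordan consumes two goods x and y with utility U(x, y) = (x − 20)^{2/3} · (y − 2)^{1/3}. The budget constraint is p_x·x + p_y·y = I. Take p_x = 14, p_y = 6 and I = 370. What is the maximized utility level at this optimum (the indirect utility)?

This is Cobb-Douglas in (x−20, y−2): tangency gives 2/3·p_y·(y−2) = 1/3·p_x·(x−20).
After buying the subsistence bundle (20, 2), a share 2/3 of the remaining income goes to x: x* = 20 + 2/3·(I − 20p_x − 2p_y)/p_x.
Discretionary income = 370 − 20·14 − 2·6 = 78; x* = 20 + 2/3·78/14 = 23.7143; y* = 2 + 1/3·78/6 = 6.3333.
Utility at the optimum: U(23.7143, 6.3333) = 3.9101.

V = 3.9101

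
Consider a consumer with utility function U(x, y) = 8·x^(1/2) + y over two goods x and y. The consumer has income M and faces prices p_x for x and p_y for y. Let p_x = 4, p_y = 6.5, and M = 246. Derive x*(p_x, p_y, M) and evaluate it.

Utility is quasi-linear in y; the FOC for x is 4/√x = p_x/p_y.
Thus x* = (4·p_y/p_x)² — independent of M — with the rest of income spent on y.
Plugging in: x* = (4·6.5/4)² = 42.25.

x* = 42.25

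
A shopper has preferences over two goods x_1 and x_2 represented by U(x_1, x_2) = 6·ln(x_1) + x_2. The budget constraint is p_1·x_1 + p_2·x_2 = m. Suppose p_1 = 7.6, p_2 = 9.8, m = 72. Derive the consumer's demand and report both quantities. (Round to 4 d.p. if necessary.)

x_1* = 7.7368, x_2* = 1.3469

Set MRS = p_1/p_2: (6/x_1)/1 = p_1/p_2.
So x_1*(p_1,p_2) = 6·p_2/p_1, independent of income; and x_2* = (m − 6·p_2)/p_2.
At the given prices: x_1* = 6·9.8/7.6 = 7.7368, and x_2* = 1.3469.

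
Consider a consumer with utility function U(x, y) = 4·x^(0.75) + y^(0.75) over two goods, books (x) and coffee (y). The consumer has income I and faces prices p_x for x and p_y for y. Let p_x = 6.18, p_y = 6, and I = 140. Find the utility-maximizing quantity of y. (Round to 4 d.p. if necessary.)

y* = 0.0992

From the CES first-order condition, 4·(y/x)^(0.25) = p_x/p_y.
Hence y/x = ((1/4)·p_x/p_y)^(1/(0.25)), i.e. raised to the 4 power.
With the ratio pinned down, the budget gives x* = I/(p_x + p_y·(y/x)) and y* = (y/x)·x*.
Numerically y/x = 0.004397, so x* = 140/(6.18 + 6·0.004397) = 22.5574 and y* = 0.004397·22.5574 = 0.0992.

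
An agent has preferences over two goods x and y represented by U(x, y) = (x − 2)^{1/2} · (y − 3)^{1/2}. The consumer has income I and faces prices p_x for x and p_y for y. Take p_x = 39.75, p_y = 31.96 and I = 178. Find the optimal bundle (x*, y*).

This is Cobb-Douglas in (x−2, y−3): tangency gives 0.5·p_y·(y−3) = 0.5·p_x·(x−2).
Substituting into the budget: x* = 2 + 0.5·(I − 2·p_x − 3·p_y)/p_x, and y* = 3 + 0.5·(…)/p_y.
Discretionary income = 178 − 2·39.75 − 3·31.96 = 2.62; x* = 2 + 0.5·2.62/39.75 = 2.033; y* = 3 + 0.5·2.62/31.96 = 3.041.

x* = 2.033, y* = 3.041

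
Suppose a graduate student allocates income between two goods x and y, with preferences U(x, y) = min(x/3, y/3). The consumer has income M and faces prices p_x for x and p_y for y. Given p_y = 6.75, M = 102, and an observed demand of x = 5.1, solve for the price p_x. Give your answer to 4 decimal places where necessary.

With perfect complements, no substitution: consume in ratio x:y = 3:3.
Budget: p_x·x + p_y·x = M, so (3·p_x + 3·p_y)·x = 3·M.
Demand: x*(p_x,p_y,M) = 3·M/(3·p_x + 3·p_y), y* = 3·M/(3·p_x + 3·p_y).
Set x* = 5.1 in the demand function and solve for p_x: p_x = 13.25.

p_x = 13.25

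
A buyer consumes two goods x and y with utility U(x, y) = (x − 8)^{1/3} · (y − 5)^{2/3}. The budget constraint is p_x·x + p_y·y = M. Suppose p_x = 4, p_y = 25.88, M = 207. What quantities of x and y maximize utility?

x* = 11.8, y* = 6.1747

MRS = (1/2)·(y−5)/(x−8). Tangency with p_x/p_y gives y−5 = 2·(p_x/p_y)·(x−8).
After buying the subsistence bundle (8, 5), a share 1/3 of the remaining income goes to x: x* = 8 + 1/3·(M − 8p_x − 5p_y)/p_x.
Discretionary income = 207 − 8·4 − 5·25.88 = 45.6; x* = 8 + 1/3·45.6/4 = 11.8; y* = 5 + 2/3·45.6/25.88 = 6.1747.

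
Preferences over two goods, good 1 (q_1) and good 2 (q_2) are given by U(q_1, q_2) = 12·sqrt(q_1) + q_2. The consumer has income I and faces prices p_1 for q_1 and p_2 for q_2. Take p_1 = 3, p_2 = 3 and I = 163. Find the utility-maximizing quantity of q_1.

q_1* = 36

Utility is quasi-linear in q_2; the FOC for q_1 is 6/√q_1 = p_1/p_2.
Solve: √q_1 = 6·p_2/p_1, so q_1*(p_1,p_2) = (6·p_2/p_1)², and q_2* = (I − p_1·q_1*)/p_2.
Plugging in: q_1* = (6·3/3)² = 36.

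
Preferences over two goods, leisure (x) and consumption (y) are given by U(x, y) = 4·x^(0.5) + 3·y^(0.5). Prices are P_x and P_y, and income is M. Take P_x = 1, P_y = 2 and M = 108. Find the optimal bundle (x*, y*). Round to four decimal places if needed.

x* = 84.2927, y* = 11.8537

From the CES first-order condition, (4/3)·(y/x)^(0.5) = P_x/P_y.
Hence y/x = ((3/4)·P_x/P_y)^(1/(0.5)), i.e. raised to the 2 power.
With the ratio pinned down, the budget gives x* = M/(P_x + P_y·(y/x)) and y* = (y/x)·x*.
Numerically y/x = 0.140625, so x* = 108/(1 + 2·0.140625) = 84.2927 and y* = 0.140625·84.2927 = 11.8537.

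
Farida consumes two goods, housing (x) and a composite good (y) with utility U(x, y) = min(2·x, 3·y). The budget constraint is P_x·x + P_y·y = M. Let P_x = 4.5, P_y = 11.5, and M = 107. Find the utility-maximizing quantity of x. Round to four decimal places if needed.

With perfect complements, no substitution: consume in ratio x:y = 3:2.
Budget: P_x·x + P_y·(2/3)·x = M, so (3·P_x + 2·P_y)·x = 3·M.
Demand: x*(P_x,P_y,M) = 3·M/(3·P_x + 2·P_y), y* = 2·M/(3·P_x + 2·P_y).
Here 3·4.5 + 2·11.5 = 36.5, giving x* = 8.7945.

x* = 8.7945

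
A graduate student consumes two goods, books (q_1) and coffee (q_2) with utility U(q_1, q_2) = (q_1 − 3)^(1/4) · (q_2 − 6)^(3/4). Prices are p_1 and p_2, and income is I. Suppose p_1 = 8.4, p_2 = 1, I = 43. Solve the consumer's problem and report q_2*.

q_2* = 14.85

MRS = (1/3)·(q_2−6)/(q_1−3). Tangency with p_1/p_2 gives q_2−6 = 3·(p_1/p_2)·(q_1−3).
Substituting into the budget: q_1* = 3 + 0.25·(I − 3·p_1 − 6·p_2)/p_1, and q_2* = 6 + 0.75·(…)/p_2.
Discretionary income = 43 − 3·8.4 − 6·1 = 11.8; q_2* = 6 + 0.75·11.8/1 = 14.85.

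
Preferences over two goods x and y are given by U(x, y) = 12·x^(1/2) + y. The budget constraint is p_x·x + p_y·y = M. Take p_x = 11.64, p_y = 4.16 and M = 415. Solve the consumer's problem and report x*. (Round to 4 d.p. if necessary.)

Set MRS = p_x/p_y: 6·x^(−1/2) = p_x/p_y.
Solve: √x = 6·p_y/p_x, so x*(p_x,p_y) = (6·p_y/p_x)², and y* = (M − p_x·x*)/p_y.
Plugging in: x* = (6·4.16/11.64)² = 4.5982.

x* = 4.5982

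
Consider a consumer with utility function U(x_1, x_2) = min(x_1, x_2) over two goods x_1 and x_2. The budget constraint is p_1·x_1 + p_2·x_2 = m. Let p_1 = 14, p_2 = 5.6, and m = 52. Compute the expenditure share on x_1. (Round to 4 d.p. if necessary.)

share on x_1 = 0.7143

Leontief preferences: the optimum is at the kink where x_1/1 = x_2/1, i.e. x_2 = x_1.
Budget: p_1·x_1 + p_2·x_1 = m, so (p_1 + p_2)·x_1 = m.
Demand: x_1*(p_1,p_2,m) = m/(p_1 + p_2), x_2* = m/(p_1 + p_2).
Here 14 + 5.6 = 19.6, giving x_1* = 2.6531 and x_2* = 2.6531.
Expenditure on x_1: 14·2.6531 = 37.1429; share = 0.7143.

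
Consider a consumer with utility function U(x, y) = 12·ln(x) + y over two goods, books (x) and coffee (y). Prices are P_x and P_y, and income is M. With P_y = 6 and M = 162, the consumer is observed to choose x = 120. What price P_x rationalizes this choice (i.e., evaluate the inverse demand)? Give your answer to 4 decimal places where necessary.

MU_x = 12/x, MU_y = 1. Tangency: 12/x = P_x/P_y.
So x*(P_x,P_y) = 12·P_y/P_x, independent of income; and y* = (M − 12·P_y)/P_y.
Set x* = 120 in the demand function and solve for P_x: P_x = 0.6.

P_x = 0.6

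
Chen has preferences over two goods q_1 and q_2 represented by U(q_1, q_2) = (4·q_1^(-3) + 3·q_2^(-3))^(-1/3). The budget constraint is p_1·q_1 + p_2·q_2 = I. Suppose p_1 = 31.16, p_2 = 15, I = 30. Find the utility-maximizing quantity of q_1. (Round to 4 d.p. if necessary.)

q_1* = 0.6261

MU_q_1 ∝ 4·q_1^(-4), MU_q_2 ∝ 3·q_2^(-4), so MRS = (4/3)·(q_2/q_1)^(4) = p_1/p_2.
Solve for the ratio: q_2/q_1 = [(3/4)·p_1/p_2]^(0.25).
With the ratio pinned down, the budget gives q_1* = I/(p_1 + p_2·(q_2/q_1)) and q_2* = (q_2/q_1)·q_1*.
Numerically q_2/q_1 = 1.117228, so q_1* = 30/(31.16 + 15·1.117228) = 0.6261.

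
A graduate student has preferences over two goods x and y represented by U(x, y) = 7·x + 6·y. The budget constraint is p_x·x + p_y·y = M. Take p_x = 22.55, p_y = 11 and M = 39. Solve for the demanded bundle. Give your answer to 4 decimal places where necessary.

Numerically: x* = 0, y* = 3.5455.

x* = 0, y* = 3.5455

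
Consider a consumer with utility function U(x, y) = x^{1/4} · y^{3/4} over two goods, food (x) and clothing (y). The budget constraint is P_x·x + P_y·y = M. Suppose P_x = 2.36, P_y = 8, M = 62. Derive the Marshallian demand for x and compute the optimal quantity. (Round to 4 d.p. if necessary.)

x* = 6.5678

Tangency: MRS = (1/3)·y/x = P_x/P_y.
So 0.25·P_y·y = 0.75·P_x·x; combined with the budget, a share 0.25 of income goes to x.
Demand: x*(P_x,P_y,M) = 0.25·M/P_x and y* = 0.75·M/P_y.
At P_x=2.36, P_y=8, M=62: x* = 0.25·62/2.36 = 6.5678.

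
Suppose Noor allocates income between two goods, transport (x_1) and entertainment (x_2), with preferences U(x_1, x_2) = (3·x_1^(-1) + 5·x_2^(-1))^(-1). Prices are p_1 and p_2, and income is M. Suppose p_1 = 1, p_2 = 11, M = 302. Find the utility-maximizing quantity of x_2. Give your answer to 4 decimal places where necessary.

MU_x_1 ∝ 3·x_1^(-2), MU_x_2 ∝ 5·x_2^(-2), so MRS = (3/5)·(x_2/x_1)^(2) = p_1/p_2.
Solve for the ratio: x_2/x_1 = [(5/3)·p_1/p_2]^(0.5).
With the ratio pinned down, the budget gives x_1* = M/(p_1 + p_2·(x_2/x_1)) and x_2* = (x_2/x_1)·x_1*.
Numerically x_2/x_1 = 0.389249, so x_1* = 302/(1 + 11·0.389249) = 57.1781 and x_2* = 0.389249·57.1781 = 22.2565.

x_2* = 22.2565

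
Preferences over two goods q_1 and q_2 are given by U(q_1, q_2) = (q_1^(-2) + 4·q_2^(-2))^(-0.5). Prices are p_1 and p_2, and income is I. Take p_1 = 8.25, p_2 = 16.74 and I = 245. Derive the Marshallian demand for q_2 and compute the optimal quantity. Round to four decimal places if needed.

From the CES first-order condition, (1/4)·(q_2/q_1)^(3) = p_1/p_2.
Hence q_2/q_1 = (4·p_1/p_2)^(1/(3)), i.e. raised to the 1/3 power.
With the ratio pinned down, the budget gives q_1* = I/(p_1 + p_2·(q_2/q_1)) and q_2* = (q_2/q_1)·q_1*.
Numerically q_2/q_1 = 1.253871, so q_1* = 245/(8.25 + 16.74·1.253871) = 8.379 and q_2* = 1.253871·8.379 = 10.5062.

q_2* = 10.5062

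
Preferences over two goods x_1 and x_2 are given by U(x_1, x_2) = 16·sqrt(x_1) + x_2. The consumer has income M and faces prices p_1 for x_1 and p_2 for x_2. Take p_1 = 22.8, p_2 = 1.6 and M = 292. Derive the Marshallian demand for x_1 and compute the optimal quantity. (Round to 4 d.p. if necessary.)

x_1* = 0.3152

MU_x_1 = 8/√x_1, MU_x_2 = 1. Tangency: 8/√x_1 = p_1/p_2.
Thus x_1* = (8·p_2/p_1)² — independent of M — with the rest of income spent on x_2.
Plugging in: x_1* = (8·1.6/22.8)² = 0.3152.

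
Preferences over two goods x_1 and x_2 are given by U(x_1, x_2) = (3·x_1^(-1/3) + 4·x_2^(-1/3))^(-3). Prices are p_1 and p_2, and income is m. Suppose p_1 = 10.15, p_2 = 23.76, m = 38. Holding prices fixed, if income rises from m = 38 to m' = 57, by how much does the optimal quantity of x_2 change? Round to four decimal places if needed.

MRS = MU_x_1/MU_x_2 = (3/4)·(x_2/x_1)^(4/3). Set equal to p_1/p_2.
Solve for the ratio: x_2/x_1 = [(4/3)·p_1/p_2]^(0.75).
With the ratio pinned down, the budget gives x_1* = m/(p_1 + p_2·(x_2/x_1)) and x_2* = (x_2/x_1)·x_1*.
Numerically x_2/x_1 = 0.655645, so x_1* = 38/(10.15 + 23.76·0.655645) = 1.477 and x_2* = 0.655645·1.477 = 0.9684.
At m' = 57: x_2* = 1.4526. Change: 1.4526 − 0.9684 = 0.4842.

Δx_2* = 0.4842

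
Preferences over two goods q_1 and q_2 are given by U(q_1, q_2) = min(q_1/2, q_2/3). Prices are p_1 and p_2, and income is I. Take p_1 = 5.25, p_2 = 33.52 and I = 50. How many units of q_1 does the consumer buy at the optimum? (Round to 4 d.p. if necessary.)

q_1* = 0.9004

Leontief preferences: the optimum is at the kink where q_1/2 = q_2/3, i.e. q_2 = (3/2)·q_1.
Budget: p_1·q_1 + p_2·(3/2)·q_1 = I, so (2·p_1 + 3·p_2)·q_1 = 2·I.
Demand: q_1*(p_1,p_2,I) = 2·I/(2·p_1 + 3·p_2), q_2* = 3·I/(2·p_1 + 3·p_2).
Here 2·5.25 + 3·33.52 = 111.06, giving q_1* = 0.9004.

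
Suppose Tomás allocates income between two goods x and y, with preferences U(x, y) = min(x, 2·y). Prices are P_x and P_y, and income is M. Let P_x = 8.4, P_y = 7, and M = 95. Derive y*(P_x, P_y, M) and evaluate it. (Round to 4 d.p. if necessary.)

y* = 3.9916

Leontief preferences: the optimum is at the kink where x/2 = y/1, i.e. y = (1/2)·x.
Budget: P_x·x + P_y·(1/2)·x = M, so (2·P_x + P_y)·x = 2·M.
Demand: x*(P_x,P_y,M) = 2·M/(2·P_x + P_y), y* = M/(2·P_x + P_y).
Here 2·8.4 + 7 = 23.8, giving y* = 3.9916.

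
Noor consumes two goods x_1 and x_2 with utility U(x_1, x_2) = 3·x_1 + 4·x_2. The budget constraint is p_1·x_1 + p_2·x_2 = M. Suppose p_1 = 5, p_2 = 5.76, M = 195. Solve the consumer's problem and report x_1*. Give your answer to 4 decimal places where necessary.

x_1* = 0

Numerically: x_1* = 0, x_2* = 33.8542.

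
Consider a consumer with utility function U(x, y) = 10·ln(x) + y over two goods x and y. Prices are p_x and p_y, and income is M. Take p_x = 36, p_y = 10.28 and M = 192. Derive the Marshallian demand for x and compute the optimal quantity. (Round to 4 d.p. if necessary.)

At the given prices: x* = 10·10.28/36 = 2.8556.

x* = 2.8556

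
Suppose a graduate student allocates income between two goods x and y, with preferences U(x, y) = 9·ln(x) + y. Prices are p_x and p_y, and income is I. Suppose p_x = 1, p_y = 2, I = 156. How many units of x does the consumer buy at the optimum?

MU_x = 9/x, MU_y = 1. Tangency: 9/x = p_x/p_y.
So x*(p_x,p_y) = 9·p_y/p_x, independent of income; and y* = (I − 9·p_y)/p_y.
At the given prices: x* = 9·2/1 = 18.

x* = 18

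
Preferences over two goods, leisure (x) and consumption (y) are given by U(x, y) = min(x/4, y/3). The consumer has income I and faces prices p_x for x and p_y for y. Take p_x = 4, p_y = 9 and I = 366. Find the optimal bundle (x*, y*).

x* = 34.0465, y* = 25.5349

Leontief preferences: the optimum is at the kink where x/4 = y/3, i.e. y = (3/4)·x.
Budget: p_x·x + p_y·(3/4)·x = I, so (4·p_x + 3·p_y)·x = 4·I.
Demand: x*(p_x,p_y,I) = 4·I/(4·p_x + 3·p_y), y* = 3·I/(4·p_x + 3·p_y).
Here 4·4 + 3·9 = 43, giving x* = 34.0465 and y* = 25.5349.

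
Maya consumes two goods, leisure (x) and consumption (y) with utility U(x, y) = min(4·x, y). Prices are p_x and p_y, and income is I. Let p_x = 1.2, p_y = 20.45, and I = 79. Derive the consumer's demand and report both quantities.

x* = 0.9518, y* = 3.8072

With perfect complements, no substitution: consume in ratio x:y = 1:4.
Budget: p_x·x + p_y·4·x = I, so (p_x + 4·p_y)·x = I.
Demand: x*(p_x,p_y,I) = I/(p_x + 4·p_y), y* = 4·I/(p_x + 4·p_y).
Here 1.2 + 4·20.45 = 83, giving x* = 0.9518 and y* = 3.8072.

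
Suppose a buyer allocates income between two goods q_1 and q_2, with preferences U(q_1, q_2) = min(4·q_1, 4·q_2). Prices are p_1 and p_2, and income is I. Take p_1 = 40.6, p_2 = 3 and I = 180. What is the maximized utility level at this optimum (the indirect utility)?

V = 16.5138

Leontief preferences: the optimum is at the kink where q_1/4 = q_2/4, i.e. q_2 = q_1.
Budget: p_1·q_1 + p_2·q_1 = I, so (4·p_1 + 4·p_2)·q_1 = 4·I.
Demand: q_1*(p_1,p_2,I) = 4·I/(4·p_1 + 4·p_2), q_2* = 4·I/(4·p_1 + 4·p_2).
Here 4·40.6 + 4·3 = 174.4, giving q_1* = 4.1284 and q_2* = 4.1284.
Utility at the optimum: U(4.1284, 4.1284) = 16.5138.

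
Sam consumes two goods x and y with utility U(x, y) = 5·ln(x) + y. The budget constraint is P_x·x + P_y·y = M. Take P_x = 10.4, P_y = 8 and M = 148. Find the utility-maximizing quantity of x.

x* = 3.8462

Set MRS = P_x/P_y: (5/x)/1 = P_x/P_y.
So x*(P_x,P_y) = 5·P_y/P_x, independent of income; and y* = (M − 5·P_y)/P_y.
At the given prices: x* = 5·8/10.4 = 3.8462.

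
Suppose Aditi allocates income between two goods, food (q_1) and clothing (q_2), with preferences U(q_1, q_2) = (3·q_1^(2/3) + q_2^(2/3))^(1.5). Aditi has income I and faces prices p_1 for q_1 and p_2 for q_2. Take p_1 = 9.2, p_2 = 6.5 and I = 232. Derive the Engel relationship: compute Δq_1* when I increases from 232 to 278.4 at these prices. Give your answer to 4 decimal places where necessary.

Δq_1* = 4.6951

MRS = MU_q_1/MU_q_2 = 3·(q_2/q_1)^(1/3). Set equal to p_1/p_2.
Solve for the ratio: q_2/q_1 = [(1/3)·p_1/p_2]^(3).
Substitute q_2 = (q_2/q_1)·q_1 into the budget: q_1* = I/(p_1 + p_2·(q_2/q_1)).
Numerically q_2/q_1 = 0.105017, so q_1* = 232/(9.2 + 6.5·0.105017) = 23.4756.
At I' = 278.4: q_1* = 28.1707. Change: 28.1707 − 23.4756 = 4.6951.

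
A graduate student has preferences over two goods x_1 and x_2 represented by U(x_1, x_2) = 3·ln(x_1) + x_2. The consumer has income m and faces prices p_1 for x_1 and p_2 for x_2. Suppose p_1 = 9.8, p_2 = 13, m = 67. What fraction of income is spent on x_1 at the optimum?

Set MRS = p_1/p_2: (3/x_1)/1 = p_1/p_2.
So x_1*(p_1,p_2) = 3·p_2/p_1, independent of income; and x_2* = (m − 3·p_2)/p_2.
At the given prices: x_1* = 3·13/9.8 = 3.9796, and x_2* = 2.1538.
Expenditure on x_1: 9.8·3.9796 = 39; share = 0.5821.

share on x_1 = 0.5821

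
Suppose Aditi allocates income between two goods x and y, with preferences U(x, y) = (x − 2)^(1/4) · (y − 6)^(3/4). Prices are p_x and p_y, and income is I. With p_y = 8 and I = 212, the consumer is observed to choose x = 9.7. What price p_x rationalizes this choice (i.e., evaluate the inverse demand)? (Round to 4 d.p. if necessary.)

MRS = (1/3)·(y−6)/(x−2). Tangency with p_x/p_y gives y−6 = 3·(p_x/p_y)·(x−2).
After buying the subsistence bundle (2, 6), a share 0.25 of the remaining income goes to x: x* = 2 + 0.25·(I − 2p_x − 6p_y)/p_x.
Set x* = 9.7 in the demand function and solve for p_x: p_x = 5.

p_x = 5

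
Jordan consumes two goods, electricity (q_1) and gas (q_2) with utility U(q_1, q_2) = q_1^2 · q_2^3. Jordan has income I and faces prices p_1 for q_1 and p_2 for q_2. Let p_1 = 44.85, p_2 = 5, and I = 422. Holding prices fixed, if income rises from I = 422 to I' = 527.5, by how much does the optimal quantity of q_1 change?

Δq_1* = 0.9409

The MRS is (2/3)·q_2/q_1. Set MRS = p_1/p_2.
Rearranging, p_2·q_2 = (3/2)·p_1·q_1. Substituting into the budget gives p_1·q_1·(1 + (3/2)) = I.
Demand: q_1*(p_1,p_2,I) = 0.4·I/p_1 and q_2* = 0.6·I/p_2.
At p_1=44.85, p_2=5, I=422: q_1* = 0.4·422/44.85 = 3.7637.
At I' = 527.5: q_1* = 4.7046. Change: 4.7046 − 3.7637 = 0.9409.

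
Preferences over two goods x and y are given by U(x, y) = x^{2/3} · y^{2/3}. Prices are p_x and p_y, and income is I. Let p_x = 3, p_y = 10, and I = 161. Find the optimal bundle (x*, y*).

Demand: x*(p_x,p_y,I) = 0.5·I/p_x and y* = 0.5·I/p_y.
At p_x=3, p_y=10, I=161: x* = 0.5·161/3 = 26.8333, y* = 8.05.

x* = 26.8333, y* = 8.05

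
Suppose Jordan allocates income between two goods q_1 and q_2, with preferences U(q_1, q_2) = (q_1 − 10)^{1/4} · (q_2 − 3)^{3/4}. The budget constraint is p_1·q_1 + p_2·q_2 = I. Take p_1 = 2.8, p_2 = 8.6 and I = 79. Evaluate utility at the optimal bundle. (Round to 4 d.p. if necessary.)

V = 2.2106

MRS = (1/3)·(q_2−3)/(q_1−10). Tangency with p_1/p_2 gives q_2−3 = 3·(p_1/p_2)·(q_1−10).
After buying the subsistence bundle (10, 3), a share 0.25 of the remaining income goes to q_1: q_1* = 10 + 0.25·(I − 10p_1 − 3p_2)/p_1.
Discretionary income = 79 − 10·2.8 − 3·8.6 = 25.2; q_1* = 10 + 0.25·25.2/2.8 = 12.25; q_2* = 3 + 0.75·25.2/8.6 = 5.1977.
Utility at the optimum: U(12.25, 5.1977) = 2.2106.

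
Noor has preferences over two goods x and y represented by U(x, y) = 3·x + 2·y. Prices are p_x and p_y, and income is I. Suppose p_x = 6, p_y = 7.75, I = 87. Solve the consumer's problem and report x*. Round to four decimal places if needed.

x* = 14.5

Linear utility — the consumer picks whichever good has higher MU/price: 3/6 = 0.5 vs 2/7.75 = 0.2581.
x gives more utility per dollar, so spend all income on x: x* = I/p_x, y* = 0.
Numerically: x* = 14.5, y* = 0.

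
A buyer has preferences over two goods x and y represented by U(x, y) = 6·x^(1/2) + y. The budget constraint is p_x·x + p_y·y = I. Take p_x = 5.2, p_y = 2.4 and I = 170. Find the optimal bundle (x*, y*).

Utility is quasi-linear in y; the FOC for x is 3/√x = p_x/p_y.
Solve: √x = 3·p_y/p_x, so x*(p_x,p_y) = (3·p_y/p_x)², and y* = (I − p_x·x*)/p_y.
Plugging in: x* = (3·2.4/5.2)² = 1.9172, y* = 66.6795.

x* = 1.9172, y* = 66.6795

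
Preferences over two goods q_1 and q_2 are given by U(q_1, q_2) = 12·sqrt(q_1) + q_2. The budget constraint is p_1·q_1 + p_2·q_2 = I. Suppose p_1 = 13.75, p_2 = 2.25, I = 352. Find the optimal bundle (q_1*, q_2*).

MU_q_1 = 6/√q_1, MU_q_2 = 1. Tangency: 6/√q_1 = p_1/p_2.
Thus q_1* = (6·p_2/p_1)² — independent of I — with the rest of income spent on q_2.
Plugging in: q_1* = (6·2.25/13.75)² = 0.964, q_2* = 150.5535.

q_1* = 0.964, q_2* = 150.5535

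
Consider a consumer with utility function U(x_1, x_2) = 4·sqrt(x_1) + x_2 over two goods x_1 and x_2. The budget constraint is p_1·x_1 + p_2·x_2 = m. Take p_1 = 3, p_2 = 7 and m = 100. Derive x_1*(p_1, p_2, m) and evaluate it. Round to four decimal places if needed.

x_1* = 21.7778

Utility is quasi-linear in x_2; the FOC for x_1 is 2/√x_1 = p_1/p_2.
Solve: √x_1 = 2·p_2/p_1, so x_1*(p_1,p_2) = (2·p_2/p_1)², and x_2* = (m − p_1·x_1*)/p_2.
Plugging in: x_1* = (2·7/3)² = 21.7778.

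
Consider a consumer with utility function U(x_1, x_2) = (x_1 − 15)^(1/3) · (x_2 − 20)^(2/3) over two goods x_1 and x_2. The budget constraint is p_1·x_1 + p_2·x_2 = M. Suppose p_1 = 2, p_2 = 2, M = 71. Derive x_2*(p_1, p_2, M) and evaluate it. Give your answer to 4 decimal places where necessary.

x_2* = 20.3333

Substituting into the budget: x_1* = 15 + 1/3·(M − 15·p_1 − 20·p_2)/p_1, and x_2* = 20 + 2/3·(…)/p_2.
Discretionary income = 71 − 15·2 − 20·2 = 1; x_2* = 20 + 2/3·1/2 = 20.3333.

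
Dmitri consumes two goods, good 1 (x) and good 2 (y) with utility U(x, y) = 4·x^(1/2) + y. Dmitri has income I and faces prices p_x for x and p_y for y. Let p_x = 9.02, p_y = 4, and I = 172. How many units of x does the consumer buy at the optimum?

Set MRS = p_x/p_y: 2·x^(−1/2) = p_x/p_y.
Thus x* = (2·p_y/p_x)² — independent of I — with the rest of income spent on y.
Plugging in: x* = (2·4/9.02)² = 0.7866.

x* = 0.7866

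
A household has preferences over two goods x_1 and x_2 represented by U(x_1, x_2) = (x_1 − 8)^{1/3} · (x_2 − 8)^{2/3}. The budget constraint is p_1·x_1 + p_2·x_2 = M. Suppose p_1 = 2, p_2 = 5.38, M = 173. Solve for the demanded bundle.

This is Cobb-Douglas in (x_1−8, x_2−8): tangency gives 1/3·p_2·(x_2−8) = 2/3·p_1·(x_1−8).
Substituting into the budget: x_1* = 8 + 1/3·(M − 8·p_1 − 8·p_2)/p_1, and x_2* = 8 + 2/3·(…)/p_2.
Discretionary income = 173 − 8·2 − 8·5.38 = 113.96; x_1* = 8 + 1/3·113.96/2 = 26.9933; x_2* = 8 + 2/3·113.96/5.38 = 22.1214.

x_1* = 26.9933, x_2* = 22.1214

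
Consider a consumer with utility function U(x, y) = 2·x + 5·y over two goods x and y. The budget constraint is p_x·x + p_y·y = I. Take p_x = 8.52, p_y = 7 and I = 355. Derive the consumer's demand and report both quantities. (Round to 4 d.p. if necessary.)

Linear utility — the consumer picks whichever good has higher MU/price: 2/8.52 = 0.2347 vs 5/7 = 0.7143.
y gives more utility per dollar, so spend all income on y: y* = I/p_y, x* = 0.
Numerically: x* = 0, y* = 50.7143.

x* = 0, y* = 50.7143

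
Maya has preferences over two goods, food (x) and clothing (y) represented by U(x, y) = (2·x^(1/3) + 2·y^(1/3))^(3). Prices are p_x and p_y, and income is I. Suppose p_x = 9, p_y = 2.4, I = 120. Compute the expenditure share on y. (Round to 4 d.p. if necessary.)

share on y = 0.6595

From the CES first-order condition, (y/x)^(2/3) = p_x/p_y.
Solve for the ratio: y/x = [p_x/p_y]^(1.5).
With the ratio pinned down, the budget gives x* = I/(p_x + p_y·(y/x)) and y* = (y/x)·x*.
Numerically y/x = 7.261844, so x* = 120/(9 + 2.4·7.261844) = 4.5406 and y* = 7.261844·4.5406 = 32.9729.
Expenditure on y: 2.4·32.9729 = 79.1349; share = 0.6595.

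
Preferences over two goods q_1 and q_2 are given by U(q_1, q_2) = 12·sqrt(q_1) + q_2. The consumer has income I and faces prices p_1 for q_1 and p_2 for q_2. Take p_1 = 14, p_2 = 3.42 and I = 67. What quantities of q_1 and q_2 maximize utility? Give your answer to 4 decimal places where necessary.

Utility is quasi-linear in q_2; the FOC for q_1 is 6/√q_1 = p_1/p_2.
Solve: √q_1 = 6·p_2/p_1, so q_1*(p_1,p_2) = (6·p_2/p_1)², and q_2* = (I − p_1·q_1*)/p_2.
Plugging in: q_1* = (6·3.42/14)² = 2.1483, q_2* = 10.7964.

q_1* = 2.1483, q_2* = 10.7964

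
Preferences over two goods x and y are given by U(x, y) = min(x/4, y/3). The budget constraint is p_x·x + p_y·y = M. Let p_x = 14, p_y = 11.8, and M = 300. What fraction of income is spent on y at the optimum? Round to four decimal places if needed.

share on y = 0.3873

With perfect complements, no substitution: consume in ratio x:y = 4:3.
Budget: p_x·x + p_y·(3/4)·x = M, so (4·p_x + 3·p_y)·x = 4·M.
Demand: x*(p_x,p_y,M) = 4·M/(4·p_x + 3·p_y), y* = 3·M/(4·p_x + 3·p_y).
Here 4·14 + 3·11.8 = 91.4, giving x* = 13.1291 and y* = 9.8468.
Expenditure on y: 11.8·9.8468 = 116.1926; share = 0.3873.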